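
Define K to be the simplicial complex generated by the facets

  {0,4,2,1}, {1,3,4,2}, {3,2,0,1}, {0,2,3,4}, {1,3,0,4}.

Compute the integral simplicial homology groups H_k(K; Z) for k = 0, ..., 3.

H_0 ≅ Z,  H_1 = 0,  H_2 = 0,  H_3 ≅ Z.

Take the total order 0 < 1 < 2 < 3 < 4 on the vertex set. Then K (dimension 3) consists of the simplices:

  0-simplices (5): [0], [1], [2], [3], [4]
  1-simplices (10): [0,1], [0,2], [0,3], [0,4], [1,2], [1,3], [1,4], [2,3], [2,4], [3,4]
  2-simplices (10): [0,1,2], [0,1,3], [0,1,4], [0,2,3], [0,2,4], [0,3,4], [1,2,3], [1,2,4], [1,3,4], [2,3,4]
  3-simplices (5): [0,1,2,3], [0,1,2,4], [0,1,3,4], [0,2,3,4], [1,2,3,4]

Hence C_0 ≅ Z^5, C_1 ≅ Z^10, C_2 ≅ Z^10, C_3 ≅ Z^5.

Boundary ∂_1: C_1 → C_0 maps an edge to its endpoints' difference, ∂[p,q] = q − p.
This gives a 5×10 integer matrix of rank 4; reducing to Smith normal form yields diagonal entries (1,1,1,1).

The boundary map ∂_2: C_2 → C_1 sends each 2-simplex [p,q,r] to [q,r] − [p,r] + [p,q]. For instance
  ∂[2,3,4] = [3,4] − [2,4] + [2,3],
  ∂[0,2,4] = [2,4] − [0,4] + [0,2].
The 10×10 boundary matrix has rank 6 and Smith normal form diag(1,1,1,1,1,1).

∂_3: C_3 → C_2 sends each 3-simplex σ to the alternating sum Σ_i (−1)^i (σ with its i-th vertex removed). For instance
  ∂[0,1,2,3] = [1,2,3] − [0,2,3] + [0,1,3] − [0,1,2],
  ∂[0,1,2,4] = [1,2,4] − [0,2,4] + [0,1,4] − [0,1,2].
The resulting 10×5 matrix has rank 4, and its Smith normal form has invariant factors (1,1,1,1).

Now H_k = ker ∂_k / im ∂_{k+1}, so:

  H_0: rank C_0 − rank ∂_1 = 5 − 4 = 1, and the invariant factors of ∂_1 are all 1, so H_0 = Z.
  H_1: rank ker ∂_1 − rank ∂_2 = (10 − 4) − 6 = 0, and the invariant factors of ∂_2 are all 1, so H_1 = 0.
  H_2: rank ker ∂_2 − rank ∂_3 = (10 − 6) − 4 = 0, and the invariant factors of ∂_3 are all 1, so H_2 = 0.
  H_3: rank ker ∂_3 − rank ∂_4 = (5 − 4) − 0 = 1, and there is no ∂_4, so H_3 = Z.

As a check, the Euler characteristic is 5 − 10 + 10 − 5 = 0, which agrees with 1 − 0 + 0 − 1 = 0.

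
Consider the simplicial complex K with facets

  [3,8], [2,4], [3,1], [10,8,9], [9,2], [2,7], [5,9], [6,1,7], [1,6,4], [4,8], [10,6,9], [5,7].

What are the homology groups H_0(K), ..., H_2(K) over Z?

We work with the vertex ordering 1 < 2 < 3 < 4 < 5 < 6 < 7 < 8 < 9 < 10. The simplices of K, each written with vertices in increasing order, are:

  0-simplices (10): [1], [2], [3], [4], [5], [6], [7], [8], [9], [10]
  1-simplices (18): [1,3], [1,4], [1,6], [1,7], [2,4], [2,7], [2,9], [3,8], [4,6], [4,8], [5,7], [5,9], [6,7], [6,9], [6,10], [8,9], [8,10], [9,10]
  2-simplices (4): [1,4,6], [1,6,7], [6,9,10], [8,9,10]

so the chain groups are C_0 ≅ Z^10, C_1 ≅ Z^18, C_2 ≅ Z^4.

Boundary ∂_1: C_1 → C_0 is given by ∂[p,q] = [q] − [p].
The resulting 10×18 matrix has rank 9, and its Smith normal form has invariant factors (1,1,1,1,1,1,1,1,1).

∂_2: C_2 → C_1 maps a triangle to the signed sum of its edges. For instance
  ∂[6,9,10] = [9,10] − [6,10] + [6,9],
  ∂[1,6,7] = [6,7] − [1,7] + [1,6].
The resulting 18×4 matrix has rank 4, and its Smith normal form has invariant factors (1,1,1,1).

Now H_k = ker ∂_k / im ∂_{k+1}, so:

  H_0: rank C_0 − rank ∂_1 = 10 − 9 = 1, and the invariant factors of ∂_1 are all 1, so H_0 = Z.
  H_1: rank ker ∂_1 − rank ∂_2 = (18 − 9) − 4 = 5, and the invariant factors of ∂_2 are all 1, so H_1 = Z^5.
  H_2: rank ker ∂_2 − rank ∂_3 = (4 − 4) − 0 = 0, and there is no ∂_3, so H_2 = 0.

As a check, the Euler characteristic is 10 − 18 + 4 = -4, which agrees with 1 − 5 + 0 = -4.

H_0 = Z,  H_1 = Z^5,  H_2 = 0.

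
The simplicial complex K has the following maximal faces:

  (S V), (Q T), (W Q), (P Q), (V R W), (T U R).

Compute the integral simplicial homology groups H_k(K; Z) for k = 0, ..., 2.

H_0 ≅ Z,  H_1 ≅ Z,  H_2 = 0.

Take the total order P < Q < R < S < T < U < V < W on the vertex set. Then K (dimension 2) consists of the simplices:

  0-simplices (8): P, Q, R, S, T, U, V, W
  1-simplices (10): PQ, QT, QW, RT, RU, RV, RW, SV, TU, VW
  2-simplices (2): RTU, RVW

Hence C_0 ≅ Z^8, C_1 ≅ Z^10, C_2 ≅ Z^2.

∂_1: C_1 → C_0 sends each edge [p,q] (with p < q) to q − p. For instance
  ∂PQ = Q − P.
The resulting 8×10 matrix has rank 7, and its Smith normal form has invariant factors (1,1,1,1,1,1,1).

∂_2: C_2 → C_1 maps a triangle to the signed sum of its edges. For instance
  ∂RTU = TU − RU + RT,
  ∂RVW = VW − RW + RV.
The resulting 10×2 matrix has rank 2, and its Smith normal form has invariant factors (1,1).

Reading off H_k = ker ∂_k / im ∂_{k+1}:

  H_0: rank C_0 − rank ∂_1 = 8 − 7 = 1, and the invariant factors of ∂_1 are all 1, so H_0 = Z.
  H_1: rank ker ∂_1 − rank ∂_2 = (10 − 7) − 2 = 1, and the invariant factors of ∂_2 are all 1, so H_1 = Z.
  H_2: rank ker ∂_2 − rank ∂_3 = (2 − 2) − 0 = 0, and there is no ∂_3, so H_2 = 0.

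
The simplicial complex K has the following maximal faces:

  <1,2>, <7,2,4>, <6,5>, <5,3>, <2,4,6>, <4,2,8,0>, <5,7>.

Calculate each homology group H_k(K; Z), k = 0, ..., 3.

H_0 = Z,  H_1 = Z,  H_2 = 0,  H_3 = 0.

Take the total order 0 < 1 < 2 < 3 < 4 < 5 < 6 < 7 < 8 on the vertex set. Then K (dimension 3) consists of the simplices:

  0-simplices (9): [0], [1], [2], [3], [4], [5], [6], [7], [8]
  1-simplices (14): [0,2], [0,4], [0,8], [1,2], [2,4], [2,6], [2,7], [2,8], [3,5], [4,6], [4,7], [4,8], [5,6], [5,7]
  2-simplices (6): [0,2,4], [0,2,8], [0,4,8], [2,4,6], [2,4,7], [2,4,8]
  3-simplices (1): [0,2,4,8]

giving chain groups C_0 ≅ Z^9, C_1 ≅ Z^14, C_2 ≅ Z^6, C_3 ≅ Z^1.

The boundary map ∂_1: C_1 → C_0 maps an edge to its endpoints' difference, ∂[p,q] = q − p.
This gives a 9×14 integer matrix of rank 8; reducing to Smith normal form yields diagonal entries (1,1,1,1,1,1,1,1).

The boundary map ∂_2: C_2 → C_1 maps a triangle to the signed sum of its edges. For instance
  ∂[0,4,8] = [4,8] − [0,8] + [0,4],
  ∂[0,2,4] = [2,4] − [0,4] + [0,2].
This gives a 14×6 integer matrix of rank 5; reducing to Smith normal form yields diagonal entries (1,1,1,1,1).

The boundary map ∂_3: C_3 → C_2 sends each 3-simplex σ to the alternating sum Σ_i (−1)^i (σ with its i-th vertex removed). For instance
  ∂[0,2,4,8] = [2,4,8] − [0,4,8] + [0,2,8] − [0,2,4].
The resulting 6×1 matrix has rank 1, and its Smith normal form has invariant factors (1).

Now H_k = ker ∂_k / im ∂_{k+1}, so:

  H_0: rank C_0 − rank ∂_1 = 9 − 8 = 1, and the invariant factors of ∂_1 are all 1, so H_0 ≅ Z.
  H_1: rank ker ∂_1 − rank ∂_2 = (14 − 8) − 5 = 1, and the invariant factors of ∂_2 are all 1, so H_1 ≅ Z.
  H_2: rank ker ∂_2 − rank ∂_3 = (6 − 5) − 1 = 0, and the invariant factors of ∂_3 are all 1, so H_2 ≅ 0.
  H_3: rank ker ∂_3 − rank ∂_4 = (1 − 1) − 0 = 0, and there is no ∂_4, so H_3 ≅ 0.

As a check, the Euler characteristic is 9 − 14 + 6 − 1 = 0, which agrees with 1 − 1 + 0 − 0 = 0.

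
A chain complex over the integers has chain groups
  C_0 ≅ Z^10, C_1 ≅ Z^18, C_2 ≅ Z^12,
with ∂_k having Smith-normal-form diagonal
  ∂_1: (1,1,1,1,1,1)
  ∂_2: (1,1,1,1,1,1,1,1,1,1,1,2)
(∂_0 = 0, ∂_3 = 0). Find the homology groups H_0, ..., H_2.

H_0: b_0 = 10 − 0 − 6 = 4; torsion from ∂_1 factors > 1: none. So H_0 = Z^4.
H_1: b_1 = 18 − 6 − 12 = 0; torsion from ∂_2 factors > 1: [2]. So H_1 = Z_2.
H_2: b_2 = 12 − 12 − 0 = 0; torsion from ∂_3 factors > 1: none. So H_2 = 0.

H_0 = Z^4,  H_1 = Z_2,  H_2 = 0.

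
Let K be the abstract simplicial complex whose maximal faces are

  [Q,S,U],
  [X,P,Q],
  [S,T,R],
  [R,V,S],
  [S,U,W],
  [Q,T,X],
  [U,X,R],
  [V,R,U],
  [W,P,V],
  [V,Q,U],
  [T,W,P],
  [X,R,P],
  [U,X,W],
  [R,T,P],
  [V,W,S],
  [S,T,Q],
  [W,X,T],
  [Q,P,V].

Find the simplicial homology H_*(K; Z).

Fix the vertex order P < Q < R < S < T < U < V < W < X and write every simplex with vertices in increasing order. Then dim K = 2 and the simplices of K are:

  0-simplices (9): P, Q, R, S, T, U, V, W, X
  1-simplices (27): PQ, PR, PT, PV, PW, PX, QS, QT, QU, QV, QX, RS, RT, RU, RV, RX, ST, SU, SV, SW, TW, TX, UV, UW, UX, VW, WX
  2-simplices (18): PQV, PQX, PRT, PRX, PTW, PVW, QST, QSU, QTX, QUV, RST, RSV, RUV, RUX, SUW, SVW, TWX, UWX

so the chain groups are C_0 ≅ Z^9, C_1 ≅ Z^27, C_2 ≅ Z^18.

The boundary map ∂_1: C_1 → C_0 is given by ∂[p,q] = [q] − [p]. For instance
  ∂PW = W − P.
As a 9×27 matrix over Z this has rank 8, with invariant factors (1,1,1,1,1,1,1,1).

The boundary map ∂_2: C_2 → C_1 maps a triangle to the signed sum of its edges. For instance
  ∂PQX = QX − PX + PQ,
  ∂QUV = UV − QV + QU.
The 27×18 boundary matrix has rank 18 and Smith normal form diag(1,1,1,1,1,1,1,1,1,1,1,1,1,1,1,1,1,2).

Reading off H_k = ker ∂_k / im ∂_{k+1}:

  H_0: rank C_0 − rank ∂_1 = 9 − 8 = 1, and the invariant factors of ∂_1 are all 1, so H_0 ≅ Z.
  H_1: rank ker ∂_1 − rank ∂_2 = (27 − 8) − 18 = 1, and ∂_2 has invariant factor 2 > 1, so H_1 ≅ Z ⊕ Z/2Z.
  H_2: rank ker ∂_2 − rank ∂_3 = (18 − 18) − 0 = 0, and there is no ∂_3, so H_2 ≅ 0.

H_0 ≅ Z,  H_1 ≅ Z ⊕ Z/2Z,  H_2 = 0.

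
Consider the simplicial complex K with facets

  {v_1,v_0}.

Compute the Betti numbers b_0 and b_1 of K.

K has 2 vertices, 1 edge.
rank ∂_0 = 0, rank ∂_1 = 1 ⇒ b_0 = 2 − 0 − 1 = 1; all invariant factors of ∂_1 are 1 so no torsion. So H_0 ≅ Z.
rank ∂_1 = 1, rank ∂_2 = 0 ⇒ b_1 = 1 − 1 − 0 = 0. So H_1 ≅ 0.

b_0 = 1, b_1 = 0.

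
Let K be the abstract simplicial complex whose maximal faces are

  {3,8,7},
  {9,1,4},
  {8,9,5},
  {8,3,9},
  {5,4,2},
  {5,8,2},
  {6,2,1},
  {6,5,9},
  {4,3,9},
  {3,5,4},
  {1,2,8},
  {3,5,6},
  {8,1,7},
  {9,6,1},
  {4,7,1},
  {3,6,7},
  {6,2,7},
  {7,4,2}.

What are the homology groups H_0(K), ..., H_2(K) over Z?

We work with the vertex ordering 1 < 2 < 3 < 4 < 5 < 6 < 7 < 8 < 9. The simplices of K, each written with vertices in increasing order, are:

  0-simplices (9): [1], [2], [3], [4], [5], [6], [7], [8], [9]
  1-simplices (27): (27 of them)
  2-simplices (18): [1,2,6], [1,2,8], [1,4,7], [1,4,9], [1,6,9], [1,7,8], [2,4,5], [2,4,7], [2,5,8], [2,6,7], [3,4,5], [3,4,9], [3,5,6], [3,6,7], [3,7,8], [3,8,9], [5,6,9], [5,8,9]

giving chain groups C_0 ≅ Z^9, C_1 ≅ Z^27, C_2 ≅ Z^18.

∂_1: C_1 → C_0 maps an edge to its endpoints' difference, ∂[p,q] = q − p. For instance
  ∂[3,6] = [6] − [3].
As a 9×27 matrix over Z this has rank 8, with invariant factors (1,1,1,1,1,1,1,1).

The boundary map ∂_2: C_2 → C_1 maps a triangle to the signed sum of its edges. For instance
  ∂[3,5,6] = [5,6] − [3,6] + [3,5],
  ∂[3,4,5] = [4,5] − [3,5] + [3,4].
The resulting 27×18 matrix has rank 18, and its Smith normal form has invariant factors (1,1,1,1,1,1,1,1,1,1,1,1,1,1,1,1,1,2).

Now H_k = ker ∂_k / im ∂_{k+1}, so:

  H_0: rank C_0 − rank ∂_1 = 9 − 8 = 1, and the invariant factors of ∂_1 are all 1, so H_0 ≅ Z.
  H_1: rank ker ∂_1 − rank ∂_2 = (27 − 8) − 18 = 1, and ∂_2 has invariant factor 2 > 1, so H_1 ≅ Z ⊕ Z/2Z.
  H_2: rank ker ∂_2 − rank ∂_3 = (18 − 18) − 0 = 0, and there is no ∂_3, so H_2 ≅ 0.

H_0 ≅ Z,  H_1 ≅ Z ⊕ Z/2Z,  H_2 = 0.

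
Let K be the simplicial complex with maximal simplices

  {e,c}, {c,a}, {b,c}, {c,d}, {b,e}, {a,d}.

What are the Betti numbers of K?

b_0 = 1, b_1 = 2.

We work with the vertex ordering a < b < c < d < e. The simplices of K, each written with vertices in increasing order, are:

  0-simplices (5): a, b, c, d, e
  1-simplices (6): ac, ad, bc, be, cd, ce

Hence C_0 ≅ Z^5, C_1 ≅ Z^6.

The boundary map ∂_1: C_1 → C_0 is given by ∂[p,q] = [q] − [p]. For instance
  ∂cd = d − c.
This gives a 5×6 integer matrix of rank 4; reducing to Smith normal form yields diagonal entries (1,1,1,1).

Computing H_k = (kernel of ∂_k) / (image of ∂_{k+1}):

  H_0: rank C_0 − rank ∂_1 = 5 − 4 = 1, and the invariant factors of ∂_1 are all 1, so H_0 = Z.
  H_1: rank ker ∂_1 − rank ∂_2 = (6 − 4) − 0 = 2, and there is no ∂_2, so H_1 = Z^2.

Hence the Betti numbers are b_0 = 1, b_1 = 2.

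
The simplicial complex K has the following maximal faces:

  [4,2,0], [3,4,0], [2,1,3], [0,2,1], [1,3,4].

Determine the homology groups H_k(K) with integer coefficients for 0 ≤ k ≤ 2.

H_0 ≅ Z,  H_1 ≅ Z,  H_2 = 0.

Fix the vertex order 0 < 1 < 2 < 3 < 4 and write every simplex with vertices in increasing order. Then dim K = 2 and the simplices of K are:

  0-simplices (5): [0], [1], [2], [3], [4]
  1-simplices (10): [0,1], [0,2], [0,3], [0,4], [1,2], [1,3], [1,4], [2,3], [2,4], [3,4]
  2-simplices (5): [0,1,2], [0,2,4], [0,3,4], [1,2,3], [1,3,4]

so the chain groups are C_0 ≅ Z^5, C_1 ≅ Z^10, C_2 ≅ Z^5.

Boundary ∂_1: C_1 → C_0 is given by ∂[p,q] = [q] − [p].
The resulting 5×10 matrix has rank 4, and its Smith normal form has invariant factors (1,1,1,1).

Boundary ∂_2: C_2 → C_1 sends each 2-simplex [p,q,r] to [q,r] − [p,r] + [p,q]. For instance
  ∂[0,1,2] = [1,2] − [0,2] + [0,1],
  ∂[0,2,4] = [2,4] − [0,4] + [0,2].
As a 10×5 matrix over Z this has rank 5, with invariant factors (1,1,1,1,1).

Computing H_k = (kernel of ∂_k) / (image of ∂_{k+1}):

  H_0: rank C_0 − rank ∂_1 = 5 − 4 = 1, and the invariant factors of ∂_1 are all 1, so H_0 ≅ Z.
  H_1: rank ker ∂_1 − rank ∂_2 = (10 − 4) − 5 = 1, and the invariant factors of ∂_2 are all 1, so H_1 ≅ Z.
  H_2: rank ker ∂_2 − rank ∂_3 = (5 − 5) − 0 = 0, and there is no ∂_3, so H_2 ≅ 0.

(K is a triangulation of the Möbius band.)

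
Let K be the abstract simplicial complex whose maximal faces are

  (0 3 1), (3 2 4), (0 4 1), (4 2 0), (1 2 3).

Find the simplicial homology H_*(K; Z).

H_0 ≅ Z,  H_1 ≅ Z,  H_2 = 0.

Order the vertices as 0 < 1 < 2 < 3 < 4. Listing each simplex with vertices in this order, K has dimension 2 with simplices:

  0-simplices (5): [0], [1], [2], [3], [4]
  1-simplices (10): [0,1], [0,2], [0,3], [0,4], [1,2], [1,3], [1,4], [2,3], [2,4], [3,4]
  2-simplices (5): [0,1,3], [0,1,4], [0,2,4], [1,2,3], [2,3,4]

Hence C_0 ≅ Z^5, C_1 ≅ Z^10, C_2 ≅ Z^5.

∂_1: C_1 → C_0 is given by ∂[p,q] = [q] − [p]. For instance
  ∂[2,4] = [4] − [2].
The resulting 5×10 matrix has rank 4, and its Smith normal form has invariant factors (1,1,1,1).

The boundary map ∂_2: C_2 → C_1 sends each 2-simplex [p,q,r] to [q,r] − [p,r] + [p,q]. For instance
  ∂[0,1,3] = [1,3] − [0,3] + [0,1],
  ∂[2,3,4] = [3,4] − [2,4] + [2,3].
As a 10×5 matrix over Z this has rank 5, with invariant factors (1,1,1,1,1).

From H_k ≅ ker(∂_k) / im(∂_{k+1}) we obtain:

  H_0: rank C_0 − rank ∂_1 = 5 − 4 = 1, and the invariant factors of ∂_1 are all 1, so H_0 = Z.
  H_1: rank ker ∂_1 − rank ∂_2 = (10 − 4) − 5 = 1, and the invariant factors of ∂_2 are all 1, so H_1 = Z.
  H_2: rank ker ∂_2 − rank ∂_3 = (5 − 5) − 0 = 0, and there is no ∂_3, so H_2 = 0.

As a check, the Euler characteristic is 5 − 10 + 5 = 0, which agrees with 1 − 1 + 0 = 0.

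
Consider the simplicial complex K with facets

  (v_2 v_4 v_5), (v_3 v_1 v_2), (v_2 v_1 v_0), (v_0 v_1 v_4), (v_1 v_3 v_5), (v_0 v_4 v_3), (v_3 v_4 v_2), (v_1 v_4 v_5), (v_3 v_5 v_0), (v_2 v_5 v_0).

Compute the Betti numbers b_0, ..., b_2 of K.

b_0 = 1, b_1 = 0, b_2 = 0.

Order the vertices as v_0 < v_1 < v_2 < v_3 < v_4 < v_5. Listing each simplex with vertices in this order, K has dimension 2 with simplices:

  0-simplices (6): [v_0], [v_1], [v_2], [v_3], [v_4], [v_5]
  1-simplices (15): (15 of them)
  2-simplices (10): [v_0,v_1,v_2], [v_0,v_1,v_4], [v_0,v_2,v_5], [v_0,v_3,v_4], [v_0,v_3,v_5], [v_1,v_2,v_3], [v_1,v_3,v_5], [v_1,v_4,v_5], [v_2,v_3,v_4], [v_2,v_4,v_5]

so the chain groups are C_0 ≅ Z^6, C_1 ≅ Z^15, C_2 ≅ Z^10.

The boundary map ∂_1: C_1 → C_0 sends each edge [p,q] (with p < q) to q − p.
As a 6×15 matrix over Z this has rank 5, with invariant factors (1,1,1,1,1).

The boundary map ∂_2: C_2 → C_1 sends each 2-simplex [p,q,r] to [q,r] − [p,r] + [p,q]. For instance
  ∂[v_0,v_1,v_2] = [v_1,v_2] − [v_0,v_2] + [v_0,v_1],
  ∂[v_0,v_2,v_5] = [v_2,v_5] − [v_0,v_5] + [v_0,v_2].
As a 15×10 matrix over Z this has rank 10, with invariant factors (1,1,1,1,1,1,1,1,1,2).

From H_k ≅ ker(∂_k) / im(∂_{k+1}) we obtain:

  H_0: rank C_0 − rank ∂_1 = 6 − 5 = 1, and the invariant factors of ∂_1 are all 1, so H_0 ≅ Z.
  H_1: rank ker ∂_1 − rank ∂_2 = (15 − 5) − 10 = 0, and ∂_2 has invariant factor 2 > 1, so H_1 ≅ Z/2.
  H_2: rank ker ∂_2 − rank ∂_3 = (10 − 10) − 0 = 0, and there is no ∂_3, so H_2 ≅ 0.

As a check, the Euler characteristic is 6 − 15 + 10 = 1, which agrees with 1 − 0 + 0 = 1.
(K is a triangulation of the real projective plane RP^2.)

Hence the Betti numbers are b_0 = 1, b_1 = 0, b_2 = 0.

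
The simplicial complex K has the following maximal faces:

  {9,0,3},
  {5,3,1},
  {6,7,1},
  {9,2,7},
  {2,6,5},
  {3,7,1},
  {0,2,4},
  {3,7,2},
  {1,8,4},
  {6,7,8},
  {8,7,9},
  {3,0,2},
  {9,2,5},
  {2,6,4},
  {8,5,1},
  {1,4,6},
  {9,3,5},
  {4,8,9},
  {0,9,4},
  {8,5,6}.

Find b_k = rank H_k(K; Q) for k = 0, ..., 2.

b_0 = 1, b_1 = 1, b_2 = 0.

Order the vertices as 0 < 1 < 2 < 3 < 4 < 5 < 6 < 7 < 8 < 9. Listing each simplex with vertices in this order, K has dimension 2 with simplices:

  0-simplices (10): [0], [1], [2], [3], [4], [5], [6], [7], [8], [9]
  1-simplices (30): (30 of them)
  2-simplices (20): (20 of them)

Hence C_0 ≅ Z^10, C_1 ≅ Z^30, C_2 ≅ Z^20.

Boundary ∂_1: C_1 → C_0 maps an edge to its endpoints' difference, ∂[p,q] = q − p.
The resulting 10×30 matrix has rank 9, and its Smith normal form has invariant factors (1,1,1,1,1,1,1,1,1).

The boundary map ∂_2: C_2 → C_1 maps a triangle to the signed sum of its edges. For instance
  ∂[6,7,8] = [7,8] − [6,8] + [6,7],
  ∂[5,6,8] = [6,8] − [5,8] + [5,6].
As a 30×20 matrix over Z this has rank 20, with invariant factors (1,1,1,1,1,1,1,1,1,1,1,1,1,1,1,1,1,1,1,2).

From H_k ≅ ker(∂_k) / im(∂_{k+1}) we obtain:

  H_0: rank C_0 − rank ∂_1 = 10 − 9 = 1, and the invariant factors of ∂_1 are all 1, so H_0 = Z.
  H_1: rank ker ∂_1 − rank ∂_2 = (30 − 9) − 20 = 1, and ∂_2 has invariant factor 2 > 1, so H_1 = Z × Z/2.
  H_2: rank ker ∂_2 − rank ∂_3 = (20 − 20) − 0 = 0, and there is no ∂_3, so H_2 = 0.

(K is a triangulation of the Klein bottle.)

Hence the Betti numbers are b_0 = 1, b_1 = 1, b_2 = 0.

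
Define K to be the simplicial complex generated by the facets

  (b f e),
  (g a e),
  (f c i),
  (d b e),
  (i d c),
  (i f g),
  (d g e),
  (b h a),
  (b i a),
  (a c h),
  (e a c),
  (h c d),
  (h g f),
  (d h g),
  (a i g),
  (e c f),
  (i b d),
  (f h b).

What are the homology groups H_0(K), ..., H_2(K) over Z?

H_0 = Z,  H_1 = Z^2,  H_2 = Z.

K has 9 vertices, 27 edges, 18 triangles.
rank ∂_0 = 0, rank ∂_1 = 8 ⇒ b_0 = 9 − 0 − 8 = 1; all invariant factors of ∂_1 are 1 so no torsion. So H_0 ≅ Z.
rank ∂_1 = 8, rank ∂_2 = 17 ⇒ b_1 = 27 − 8 − 17 = 2; all invariant factors of ∂_2 are 1 so no torsion. So H_1 ≅ Z^2.
rank ∂_2 = 17, rank ∂_3 = 0 ⇒ b_2 = 18 − 17 − 0 = 1. So H_2 ≅ Z.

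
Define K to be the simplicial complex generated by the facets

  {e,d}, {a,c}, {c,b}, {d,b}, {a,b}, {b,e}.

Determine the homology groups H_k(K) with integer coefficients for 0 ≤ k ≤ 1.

Fix the vertex order a < b < c < d < e and write every simplex with vertices in increasing order. Then dim K = 1 and the simplices of K are:

  0-simplices (5): a, b, c, d, e
  1-simplices (6): ab, ac, bc, bd, be, de

so the chain groups are C_0 ≅ Z^5, C_1 ≅ Z^6.

Boundary ∂_1: C_1 → C_0 maps an edge to its endpoints' difference, ∂[p,q] = q − p. For instance
  ∂ab = b − a.
The 5×6 boundary matrix has rank 4 and Smith normal form diag(1,1,1,1).

Computing H_k = (kernel of ∂_k) / (image of ∂_{k+1}):

  H_0: rank C_0 − rank ∂_1 = 5 − 4 = 1, and the invariant factors of ∂_1 are all 1, so H_0 ≅ Z.
  H_1: rank ker ∂_1 − rank ∂_2 = (6 − 4) − 0 = 2, and there is no ∂_2, so H_1 ≅ Z^2.

H_0 = Z,  H_1 = Z^2.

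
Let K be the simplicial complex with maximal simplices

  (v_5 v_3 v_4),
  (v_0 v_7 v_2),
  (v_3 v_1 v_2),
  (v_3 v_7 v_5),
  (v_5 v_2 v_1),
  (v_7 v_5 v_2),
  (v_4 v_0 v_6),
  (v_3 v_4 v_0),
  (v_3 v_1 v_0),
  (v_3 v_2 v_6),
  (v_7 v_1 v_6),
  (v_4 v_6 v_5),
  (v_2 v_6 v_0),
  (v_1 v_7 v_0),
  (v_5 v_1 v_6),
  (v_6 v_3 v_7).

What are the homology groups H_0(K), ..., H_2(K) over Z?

H_0 = Z,  H_1 = Z^2,  H_2 = Z.

Order the vertices as v_0 < v_1 < v_2 < v_3 < v_4 < v_5 < v_6 < v_7. Listing each simplex with vertices in this order, K has dimension 2 with simplices:

  0-simplices (8): [v_0], [v_1], [v_2], [v_3], [v_4], [v_5], [v_6], [v_7]
  1-simplices (24): (24 of them)
  2-simplices (16): (16 of them)

so the chain groups are C_0 ≅ Z^8, C_1 ≅ Z^24, C_2 ≅ Z^16.

The boundary map ∂_1: C_1 → C_0 is given by ∂[p,q] = [q] − [p]. For instance
  ∂[v_5,v_7] = [v_7] − [v_5].
The 8×24 boundary matrix has rank 7 and Smith normal form diag(1,1,1,1,1,1,1).

Boundary ∂_2: C_2 → C_1 acts by ∂[p,q,r] = [q,r] − [p,r] + [p,q]. For instance
  ∂[v_0,v_4,v_6] = [v_4,v_6] − [v_0,v_6] + [v_0,v_4],
  ∂[v_0,v_2,v_7] = [v_2,v_7] − [v_0,v_7] + [v_0,v_2].
The 24×16 boundary matrix has rank 15 and Smith normal form diag(1,1,1,1,1,1,1,1,1,1,1,1,1,1,1).

From H_k ≅ ker(∂_k) / im(∂_{k+1}) we obtain:

  H_0: rank C_0 − rank ∂_1 = 8 − 7 = 1, and the invariant factors of ∂_1 are all 1, so H_0 = Z.
  H_1: rank ker ∂_1 − rank ∂_2 = (24 − 7) − 15 = 2, and the invariant factors of ∂_2 are all 1, so H_1 = Z^2.
  H_2: rank ker ∂_2 − rank ∂_3 = (16 − 15) − 0 = 1, and there is no ∂_3, so H_2 = Z.

As a check, the Euler characteristic is 8 − 24 + 16 = 0, which agrees with 1 − 2 + 1 = 0.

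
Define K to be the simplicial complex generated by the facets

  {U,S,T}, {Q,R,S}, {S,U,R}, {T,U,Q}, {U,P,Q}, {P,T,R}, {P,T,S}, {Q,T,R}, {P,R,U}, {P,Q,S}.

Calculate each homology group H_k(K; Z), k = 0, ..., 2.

H_0 ≅ Z,  H_1 ≅ Z/2,  H_2 = 0.

K has 6 vertices, 15 edges, 10 triangles.
rank ∂_0 = 0, rank ∂_1 = 5 ⇒ b_0 = 6 − 0 − 5 = 1; all invariant factors of ∂_1 are 1 so no torsion. So H_0 = Z.
rank ∂_1 = 5, rank ∂_2 = 10 ⇒ b_1 = 15 − 5 − 10 = 0; ∂_2 has invariant factor(s) [2] giving torsion. So H_1 = Z/2.
rank ∂_2 = 10, rank ∂_3 = 0 ⇒ b_2 = 10 − 10 − 0 = 0. So H_2 = 0.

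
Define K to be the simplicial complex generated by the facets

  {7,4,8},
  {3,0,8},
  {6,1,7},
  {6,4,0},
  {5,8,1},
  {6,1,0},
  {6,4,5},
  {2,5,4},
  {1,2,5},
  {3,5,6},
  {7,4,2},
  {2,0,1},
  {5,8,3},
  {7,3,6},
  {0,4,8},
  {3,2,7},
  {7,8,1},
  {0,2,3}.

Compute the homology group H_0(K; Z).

H_0 ≅ Z.

Fix the vertex order 0 < 1 < 2 < 3 < 4 < 5 < 6 < 7 < 8 and write every simplex with vertices in increasing order. Then dim K = 2 and the simplices of K are:

  0-simplices (9): [0], [1], [2], [3], [4], [5], [6], [7], [8]
  1-simplices (27): (27 of them)
  2-simplices (18): [0,1,2], [0,1,6], [0,2,3], [0,3,8], [0,4,6], [0,4,8], [1,2,5], [1,5,8], [1,6,7], [1,7,8], [2,3,7], [2,4,5], [2,4,7], [3,5,6], [3,5,8], [3,6,7], [4,5,6], [4,7,8]

giving chain groups C_0 ≅ Z^9, C_1 ≅ Z^27, C_2 ≅ Z^18.

∂_1: C_1 → C_0 sends each edge [p,q] (with p < q) to q − p.
The 9×27 boundary matrix has rank 8 and Smith normal form diag(1,1,1,1,1,1,1,1).

The boundary map ∂_2: C_2 → C_1 acts by ∂[p,q,r] = [q,r] − [p,r] + [p,q]. For instance
  ∂[1,5,8] = [5,8] − [1,8] + [1,5],
  ∂[3,5,6] = [5,6] − [3,6] + [3,5].
As a 27×18 matrix over Z this has rank 17, with invariant factors (1,1,1,1,1,1,1,1,1,1,1,1,1,1,1,1,1).

Computing H_k = (kernel of ∂_k) / (image of ∂_{k+1}):

  H_0: rank C_0 − rank ∂_1 = 9 − 8 = 1, and the invariant factors of ∂_1 are all 1, so H_0 ≅ Z.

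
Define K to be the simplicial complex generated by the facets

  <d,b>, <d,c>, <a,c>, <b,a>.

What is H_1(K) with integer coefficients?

H_1 = Z.

Order the vertices as a < b < c < d. Listing each simplex with vertices in this order, K has dimension 1 with simplices:

  0-simplices (4): a, b, c, d
  1-simplices (4): ab, ac, bd, cd

so the chain groups are C_0 ≅ Z^4, C_1 ≅ Z^4.

The boundary map ∂_1: C_1 → C_0 sends each edge [p,q] (with p < q) to q − p. For instance
  ∂ab = b − a.
The 4×4 boundary matrix has rank 3 and Smith normal form diag(1,1,1).

From H_k ≅ ker(∂_k) / im(∂_{k+1}) we obtain:

  H_1: rank ker ∂_1 − rank ∂_2 = (4 − 3) − 0 = 1, and there is no ∂_2, so H_1 = Z.

(K is a triangulation of the circle S^1.)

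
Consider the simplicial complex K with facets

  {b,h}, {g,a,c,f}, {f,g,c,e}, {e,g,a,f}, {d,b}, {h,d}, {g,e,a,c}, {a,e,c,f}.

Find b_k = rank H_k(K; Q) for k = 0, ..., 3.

b_0 = 2, b_1 = 1, b_2 = 0, b_3 = 1.

Fix the vertex order a < b < c < d < e < f < g < h and write every simplex with vertices in increasing order. Then dim K = 3 and the simplices of K are:

  0-simplices (8): a, b, c, d, e, f, g, h
  1-simplices (13): ac, ae, af, ag, bd, bh, ce, cf, cg, dh, ef, eg, fg
  2-simplices (10): ace, acf, acg, aef, aeg, afg, cef, ceg, cfg, efg
  3-simplices (5): acef, aceg, acfg, aefg, cefg

Hence C_0 ≅ Z^8, C_1 ≅ Z^13, C_2 ≅ Z^10, C_3 ≅ Z^5.

The boundary map ∂_1: C_1 → C_0 sends each edge [p,q] (with p < q) to q − p.
This gives a 8×13 integer matrix of rank 6; reducing to Smith normal form yields diagonal entries (1,1,1,1,1,1).

Boundary ∂_2: C_2 → C_1 acts by ∂[p,q,r] = [q,r] − [p,r] + [p,q]. For instance
  ∂ace = ce − ae + ac,
  ∂afg = fg − ag + af.
As a 13×10 matrix over Z this has rank 6, with invariant factors (1,1,1,1,1,1).

The boundary map ∂_3: C_3 → C_2 sends each 3-simplex σ to the alternating sum Σ_i (−1)^i (σ with its i-th vertex removed). For instance
  ∂aefg = efg − afg + aeg − aef,
  ∂acfg = cfg − afg + acg − acf.
As a 10×5 matrix over Z this has rank 4, with invariant factors (1,1,1,1).

Reading off H_k = ker ∂_k / im ∂_{k+1}:

  H_0: rank C_0 − rank ∂_1 = 8 − 6 = 2, and the invariant factors of ∂_1 are all 1, so H_0 ≅ Z^2.
  H_1: rank ker ∂_1 − rank ∂_2 = (13 − 6) − 6 = 1, and the invariant factors of ∂_2 are all 1, so H_1 ≅ Z.
  H_2: rank ker ∂_2 − rank ∂_3 = (10 − 6) − 4 = 0, and the invariant factors of ∂_3 are all 1, so H_2 ≅ 0.
  H_3: rank ker ∂_3 − rank ∂_4 = (5 − 4) − 0 = 1, and there is no ∂_4, so H_3 ≅ Z.

Hence the Betti numbers are b_0 = 2, b_1 = 1, b_2 = 0, b_3 = 1.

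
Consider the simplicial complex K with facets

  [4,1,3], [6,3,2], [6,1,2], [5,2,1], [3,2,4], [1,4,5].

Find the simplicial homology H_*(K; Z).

Fix the vertex order 1 < 2 < 3 < 4 < 5 < 6 and write every simplex with vertices in increasing order. Then dim K = 2 and the simplices of K are:

  0-simplices (6): [1], [2], [3], [4], [5], [6]
  1-simplices (12): [1,2], [1,3], [1,4], [1,5], [1,6], [2,3], [2,4], [2,5], [2,6], [3,4], [3,6], [4,5]
  2-simplices (6): [1,2,5], [1,2,6], [1,3,4], [1,4,5], [2,3,4], [2,3,6]

Hence C_0 ≅ Z^6, C_1 ≅ Z^12, C_2 ≅ Z^6.

∂_1: C_1 → C_0 maps an edge to its endpoints' difference, ∂[p,q] = q − p.
The resulting 6×12 matrix has rank 5, and its Smith normal form has invariant factors (1,1,1,1,1).

The boundary map ∂_2: C_2 → C_1 sends each 2-simplex [p,q,r] to [q,r] − [p,r] + [p,q]. For instance
  ∂[1,4,5] = [4,5] − [1,5] + [1,4],
  ∂[1,3,4] = [3,4] − [1,4] + [1,3].
This gives a 12×6 integer matrix of rank 6; reducing to Smith normal form yields diagonal entries (1,1,1,1,1,1).

Computing H_k = (kernel of ∂_k) / (image of ∂_{k+1}):

  H_0: rank C_0 − rank ∂_1 = 6 − 5 = 1, and the invariant factors of ∂_1 are all 1, so H_0 = Z.
  H_1: rank ker ∂_1 − rank ∂_2 = (12 − 5) − 6 = 1, and the invariant factors of ∂_2 are all 1, so H_1 = Z.
  H_2: rank ker ∂_2 − rank ∂_3 = (6 − 6) − 0 = 0, and there is no ∂_3, so H_2 = 0.

H_0 = Z,  H_1 = Z,  H_2 = 0.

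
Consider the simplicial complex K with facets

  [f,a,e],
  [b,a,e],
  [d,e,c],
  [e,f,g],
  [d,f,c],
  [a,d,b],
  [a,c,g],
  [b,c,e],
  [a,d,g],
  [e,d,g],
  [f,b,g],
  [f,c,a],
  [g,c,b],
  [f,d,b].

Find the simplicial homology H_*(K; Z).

K has 7 vertices, 21 edges, 14 triangles.
rank ∂_0 = 0, rank ∂_1 = 6 ⇒ b_0 = 7 − 0 − 6 = 1; all invariant factors of ∂_1 are 1 so no torsion. So H_0 = Z.
rank ∂_1 = 6, rank ∂_2 = 13 ⇒ b_1 = 21 − 6 − 13 = 2; all invariant factors of ∂_2 are 1 so no torsion. So H_1 = Z^2.
rank ∂_2 = 13, rank ∂_3 = 0 ⇒ b_2 = 14 − 13 − 0 = 1. So H_2 = Z.

H_0 ≅ Z,  H_1 ≅ Z^2,  H_2 ≅ Z.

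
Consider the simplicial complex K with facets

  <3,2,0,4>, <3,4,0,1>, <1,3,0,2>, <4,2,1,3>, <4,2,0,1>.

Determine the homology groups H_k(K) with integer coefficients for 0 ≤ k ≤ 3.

Take the total order 0 < 1 < 2 < 3 < 4 on the vertex set. Then K (dimension 3) consists of the simplices:

  0-simplices (5): [0], [1], [2], [3], [4]
  1-simplices (10): [0,1], [0,2], [0,3], [0,4], [1,2], [1,3], [1,4], [2,3], [2,4], [3,4]
  2-simplices (10): [0,1,2], [0,1,3], [0,1,4], [0,2,3], [0,2,4], [0,3,4], [1,2,3], [1,2,4], [1,3,4], [2,3,4]
  3-simplices (5): [0,1,2,3], [0,1,2,4], [0,1,3,4], [0,2,3,4], [1,2,3,4]

giving chain groups C_0 ≅ Z^5, C_1 ≅ Z^10, C_2 ≅ Z^10, C_3 ≅ Z^5.

The boundary map ∂_1: C_1 → C_0 is given by ∂[p,q] = [q] − [p]. For instance
  ∂[0,4] = [4] − [0].
The resulting 5×10 matrix has rank 4, and its Smith normal form has invariant factors (1,1,1,1).

The boundary map ∂_2: C_2 → C_1 sends each 2-simplex [p,q,r] to [q,r] − [p,r] + [p,q]. For instance
  ∂[1,3,4] = [3,4] − [1,4] + [1,3],
  ∂[1,2,3] = [2,3] − [1,3] + [1,2].
The 10×10 boundary matrix has rank 6 and Smith normal form diag(1,1,1,1,1,1).

∂_3: C_3 → C_2 sends each 3-simplex σ to the alternating sum Σ_i (−1)^i (σ with its i-th vertex removed). For instance
  ∂[0,1,2,4] = [1,2,4] − [0,2,4] + [0,1,4] − [0,1,2],
  ∂[0,1,3,4] = [1,3,4] − [0,3,4] + [0,1,4] − [0,1,3].
This gives a 10×5 integer matrix of rank 4; reducing to Smith normal form yields diagonal entries (1,1,1,1).

Computing H_k = (kernel of ∂_k) / (image of ∂_{k+1}):

  H_0: rank C_0 − rank ∂_1 = 5 − 4 = 1, and the invariant factors of ∂_1 are all 1, so H_0 ≅ Z.
  H_1: rank ker ∂_1 − rank ∂_2 = (10 − 4) − 6 = 0, and the invariant factors of ∂_2 are all 1, so H_1 ≅ 0.
  H_2: rank ker ∂_2 − rank ∂_3 = (10 − 6) − 4 = 0, and the invariant factors of ∂_3 are all 1, so H_2 ≅ 0.
  H_3: rank ker ∂_3 − rank ∂_4 = (5 − 4) − 0 = 1, and there is no ∂_4, so H_3 ≅ Z.

As a check, the Euler characteristic is 5 − 10 + 10 − 5 = 0, which agrees with 1 − 0 + 0 − 1 = 0.

H_0 ≅ Z,  H_1 = 0,  H_2 = 0,  H_3 ≅ Z.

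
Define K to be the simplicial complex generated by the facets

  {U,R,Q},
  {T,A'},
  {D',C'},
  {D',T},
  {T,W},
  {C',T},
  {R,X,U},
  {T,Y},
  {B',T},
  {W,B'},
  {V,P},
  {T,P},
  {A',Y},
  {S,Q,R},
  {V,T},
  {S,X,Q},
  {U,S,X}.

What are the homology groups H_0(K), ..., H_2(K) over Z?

H_0 = Z^2,  H_1 = Z^5,  H_2 = 0.

We work with the vertex ordering P < Q < R < S < T < U < V < W < X < Y < A' < B' < C' < D'. The simplices of K, each written with vertices in increasing order, are:

  0-simplices (14): [P], [Q], [R], [S], [T], [U], [V], [W], [X], [Y], [A'], [B'], [C'], [D']
  1-simplices (22): [P,T], [P,V], [Q,R], [Q,S], [Q,U], [Q,X], [R,S], [R,U], [R,X], [S,U], [S,X], [T,V], [T,W], [T,Y], [T,A'], [T,B'], [T,C'], [T,D'], [U,X], [W,B'], [Y,A'], [C',D']
  2-simplices (5): [Q,R,S], [Q,R,U], [Q,S,X], [R,U,X], [S,U,X]

Hence C_0 ≅ Z^14, C_1 ≅ Z^22, C_2 ≅ Z^5.

The boundary map ∂_1: C_1 → C_0 maps an edge to its endpoints' difference, ∂[p,q] = q − p.
This gives a 14×22 integer matrix of rank 12; reducing to Smith normal form yields diagonal entries (1,1,1,1,1,1,1,1,1,1,1,1).

Boundary ∂_2: C_2 → C_1 maps a triangle to the signed sum of its edges. For instance
  ∂[S,U,X] = [U,X] − [S,X] + [S,U],
  ∂[Q,S,X] = [S,X] − [Q,X] + [Q,S].
As a 22×5 matrix over Z this has rank 5, with invariant factors (1,1,1,1,1).

Now H_k = ker ∂_k / im ∂_{k+1}, so:

  H_0: rank C_0 − rank ∂_1 = 14 − 12 = 2, and the invariant factors of ∂_1 are all 1, so H_0 ≅ Z^2.
  H_1: rank ker ∂_1 − rank ∂_2 = (22 − 12) − 5 = 5, and the invariant factors of ∂_2 are all 1, so H_1 ≅ Z^5.
  H_2: rank ker ∂_2 − rank ∂_3 = (5 − 5) − 0 = 0, and there is no ∂_3, so H_2 ≅ 0.

As a check, the Euler characteristic is 14 − 22 + 5 = -3, which agrees with 2 − 5 + 0 = -3.
(K is a triangulation of the disjoint union of a wedge of 4 circles and the Möbius band.)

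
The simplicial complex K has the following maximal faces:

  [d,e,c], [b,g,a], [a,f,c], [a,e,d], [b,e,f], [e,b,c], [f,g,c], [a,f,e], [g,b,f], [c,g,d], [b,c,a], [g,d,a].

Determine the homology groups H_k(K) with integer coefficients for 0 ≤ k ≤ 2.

H_0 = Z,  H_1 = Z/2,  H_2 = 0.

We work with the vertex ordering a < b < c < d < e < f < g. The simplices of K, each written with vertices in increasing order, are:

  0-simplices (7): a, b, c, d, e, f, g
  1-simplices (18): ab, ac, ad, ae, af, ag, bc, be, bf, bg, cd, ce, cf, cg, de, dg, ef, fg
  2-simplices (12): abc, abg, acf, ade, adg, aef, bce, bef, bfg, cde, cdg, cfg

so the chain groups are C_0 ≅ Z^7, C_1 ≅ Z^18, C_2 ≅ Z^12.

The boundary map ∂_1: C_1 → C_0 maps an edge to its endpoints' difference, ∂[p,q] = q − p. For instance
  ∂ad = d − a.
This gives a 7×18 integer matrix of rank 6; reducing to Smith normal form yields diagonal entries (1,1,1,1,1,1).

∂_2: C_2 → C_1 maps a triangle to the signed sum of its edges. For instance
  ∂bef = ef − bf + be,
  ∂aef = ef − af + ae.
The resulting 18×12 matrix has rank 12, and its Smith normal form has invariant factors (1,1,1,1,1,1,1,1,1,1,1,2).

Reading off H_k = ker ∂_k / im ∂_{k+1}:

  H_0: rank C_0 − rank ∂_1 = 7 − 6 = 1, and the invariant factors of ∂_1 are all 1, so H_0 = Z.
  H_1: rank ker ∂_1 − rank ∂_2 = (18 − 6) − 12 = 0, and ∂_2 has invariant factor 2 > 1, so H_1 = Z/2.
  H_2: rank ker ∂_2 − rank ∂_3 = (12 − 12) − 0 = 0, and there is no ∂_3, so H_2 = 0.

(K is a triangulation of the real projective plane RP^2.)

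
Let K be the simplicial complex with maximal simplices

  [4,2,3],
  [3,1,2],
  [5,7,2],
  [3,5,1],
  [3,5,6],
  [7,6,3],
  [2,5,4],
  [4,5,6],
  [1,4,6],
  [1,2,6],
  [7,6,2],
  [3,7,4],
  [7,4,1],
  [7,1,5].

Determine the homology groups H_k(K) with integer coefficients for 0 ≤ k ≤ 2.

Fix the vertex order 1 < 2 < 3 < 4 < 5 < 6 < 7 and write every simplex with vertices in increasing order. Then dim K = 2 and the simplices of K are:

  0-simplices (7): [1], [2], [3], [4], [5], [6], [7]
  1-simplices (21): [1,2], [1,3], [1,4], [1,5], [1,6], [1,7], [2,3], [2,4], [2,5], [2,6], [2,7], [3,4], [3,5], [3,6], [3,7], [4,5], [4,6], [4,7], [5,6], [5,7], [6,7]
  2-simplices (14): [1,2,3], [1,2,6], [1,3,5], [1,4,6], [1,4,7], [1,5,7], [2,3,4], [2,4,5], [2,5,7], [2,6,7], [3,4,7], [3,5,6], [3,6,7], [4,5,6]

so the chain groups are C_0 ≅ Z^7, C_1 ≅ Z^21, C_2 ≅ Z^14.

The boundary map ∂_1: C_1 → C_0 is given by ∂[p,q] = [q] − [p]. For instance
  ∂[2,3] = [3] − [2].
This gives a 7×21 integer matrix of rank 6; reducing to Smith normal form yields diagonal entries (1,1,1,1,1,1).

The boundary map ∂_2: C_2 → C_1 sends each 2-simplex [p,q,r] to [q,r] − [p,r] + [p,q]. For instance
  ∂[1,2,3] = [2,3] − [1,3] + [1,2],
  ∂[3,5,6] = [5,6] − [3,6] + [3,5].
As a 21×14 matrix over Z this has rank 13, with invariant factors (1,1,1,1,1,1,1,1,1,1,1,1,1).

Computing H_k = (kernel of ∂_k) / (image of ∂_{k+1}):

  H_0: rank C_0 − rank ∂_1 = 7 − 6 = 1, and the invariant factors of ∂_1 are all 1, so H_0 ≅ Z.
  H_1: rank ker ∂_1 − rank ∂_2 = (21 − 6) − 13 = 2, and the invariant factors of ∂_2 are all 1, so H_1 ≅ Z^2.
  H_2: rank ker ∂_2 − rank ∂_3 = (14 − 13) − 0 = 1, and there is no ∂_3, so H_2 ≅ Z.

H_0 ≅ Z,  H_1 ≅ Z^2,  H_2 ≅ Z.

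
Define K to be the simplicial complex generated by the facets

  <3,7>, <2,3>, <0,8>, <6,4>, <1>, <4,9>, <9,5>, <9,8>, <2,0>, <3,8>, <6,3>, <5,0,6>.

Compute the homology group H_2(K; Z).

H_2 = 0.

We work with the vertex ordering 0 < 1 < 2 < 3 < 4 < 5 < 6 < 7 < 8 < 9. The simplices of K, each written with vertices in increasing order, are:

  0-simplices (10): [0], [1], [2], [3], [4], [5], [6], [7], [8], [9]
  1-simplices (13): [0,2], [0,5], [0,6], [0,8], [2,3], [3,6], [3,7], [3,8], [4,6], [4,9], [5,6], [5,9], [8,9]
  2-simplices (1): [0,5,6]

giving chain groups C_0 ≅ Z^10, C_1 ≅ Z^13, C_2 ≅ Z^1.

∂_1: C_1 → C_0 is given by ∂[p,q] = [q] − [p].
The 10×13 boundary matrix has rank 8 and Smith normal form diag(1,1,1,1,1,1,1,1).

The boundary map ∂_2: C_2 → C_1 sends each 2-simplex [p,q,r] to [q,r] − [p,r] + [p,q]. For instance
  ∂[0,5,6] = [5,6] − [0,6] + [0,5].
The 13×1 boundary matrix has rank 1 and Smith normal form diag(1).

From H_k ≅ ker(∂_k) / im(∂_{k+1}) we obtain:

  H_2: rank ker ∂_2 − rank ∂_3 = (1 − 1) − 0 = 0, and there is no ∂_3, so H_2 ≅ 0.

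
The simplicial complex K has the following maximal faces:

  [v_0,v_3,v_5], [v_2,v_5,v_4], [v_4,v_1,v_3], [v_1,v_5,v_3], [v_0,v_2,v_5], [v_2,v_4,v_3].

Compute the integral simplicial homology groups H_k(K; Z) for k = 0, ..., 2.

We work with the vertex ordering v_0 < v_1 < v_2 < v_3 < v_4 < v_5. The simplices of K, each written with vertices in increasing order, are:

  0-simplices (6): [v_0], [v_1], [v_2], [v_3], [v_4], [v_5]
  1-simplices (12): [v_0,v_2], [v_0,v_3], [v_0,v_5], [v_1,v_3], [v_1,v_4], [v_1,v_5], [v_2,v_3], [v_2,v_4], [v_2,v_5], [v_3,v_4], [v_3,v_5], [v_4,v_5]
  2-simplices (6): [v_0,v_2,v_5], [v_0,v_3,v_5], [v_1,v_3,v_4], [v_1,v_3,v_5], [v_2,v_3,v_4], [v_2,v_4,v_5]

so the chain groups are C_0 ≅ Z^6, C_1 ≅ Z^12, C_2 ≅ Z^6.

Boundary ∂_1: C_1 → C_0 sends each edge [p,q] (with p < q) to q − p.
As a 6×12 matrix over Z this has rank 5, with invariant factors (1,1,1,1,1).

Boundary ∂_2: C_2 → C_1 acts by ∂[p,q,r] = [q,r] − [p,r] + [p,q]. For instance
  ∂[v_0,v_2,v_5] = [v_2,v_5] − [v_0,v_5] + [v_0,v_2],
  ∂[v_1,v_3,v_5] = [v_3,v_5] − [v_1,v_5] + [v_1,v_3].
As a 12×6 matrix over Z this has rank 6, with invariant factors (1,1,1,1,1,1).

Now H_k = ker ∂_k / im ∂_{k+1}, so:

  H_0: rank C_0 − rank ∂_1 = 6 − 5 = 1, and the invariant factors of ∂_1 are all 1, so H_0 ≅ Z.
  H_1: rank ker ∂_1 − rank ∂_2 = (12 − 5) − 6 = 1, and the invariant factors of ∂_2 are all 1, so H_1 ≅ Z.
  H_2: rank ker ∂_2 − rank ∂_3 = (6 − 6) − 0 = 0, and there is no ∂_3, so H_2 ≅ 0.

As a check, the Euler characteristic is 6 − 12 + 6 = 0, which agrees with 1 − 1 + 0 = 0.

H_0 ≅ Z,  H_1 ≅ Z,  H_2 = 0.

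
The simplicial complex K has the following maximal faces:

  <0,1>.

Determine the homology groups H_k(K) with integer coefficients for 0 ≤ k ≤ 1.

H_0 = Z,  H_1 = 0.

We work with the vertex ordering 0 < 1. The simplices of K, each written with vertices in increasing order, are:

  0-simplices (2): [0], [1]
  1-simplices (1): [0,1]

so the chain groups are C_0 ≅ Z^2, C_1 ≅ Z^1.

Boundary ∂_1: C_1 → C_0 maps an edge to its endpoints' difference, ∂[p,q] = q − p.
As a 2×1 matrix over Z this has rank 1, with invariant factors (1).

Now H_k = ker ∂_k / im ∂_{k+1}, so:

  H_0: rank C_0 − rank ∂_1 = 2 − 1 = 1, and the invariant factors of ∂_1 are all 1, so H_0 = Z.
  H_1: rank ker ∂_1 − rank ∂_2 = (1 − 1) − 0 = 0, and there is no ∂_2, so H_1 = 0.

As a check, the Euler characteristic is 2 − 1 = 1, which agrees with 1 − 0 = 1.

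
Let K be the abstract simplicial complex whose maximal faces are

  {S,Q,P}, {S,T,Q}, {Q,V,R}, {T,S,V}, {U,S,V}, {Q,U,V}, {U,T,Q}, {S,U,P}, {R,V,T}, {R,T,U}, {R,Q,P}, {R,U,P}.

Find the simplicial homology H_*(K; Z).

We work with the vertex ordering P < Q < R < S < T < U < V. The simplices of K, each written with vertices in increasing order, are:

  0-simplices (7): P, Q, R, S, T, U, V
  1-simplices (18): PQ, PR, PS, PU, QR, QS, QT, QU, QV, RT, RU, RV, ST, SU, SV, TU, TV, UV
  2-simplices (12): PQR, PQS, PRU, PSU, QRV, QST, QTU, QUV, RTU, RTV, STV, SUV

giving chain groups C_0 ≅ Z^7, C_1 ≅ Z^18, C_2 ≅ Z^12.

The boundary map ∂_1: C_1 → C_0 sends each edge [p,q] (with p < q) to q − p. For instance
  ∂UV = V − U.
This gives a 7×18 integer matrix of rank 6; reducing to Smith normal form yields diagonal entries (1,1,1,1,1,1).

Boundary ∂_2: C_2 → C_1 maps a triangle to the signed sum of its edges. For instance
  ∂RTV = TV − RV + RT,
  ∂QST = ST − QT + QS.
As a 18×12 matrix over Z this has rank 12, with invariant factors (1,1,1,1,1,1,1,1,1,1,1,2).

Reading off H_k = ker ∂_k / im ∂_{k+1}:

  H_0: rank C_0 − rank ∂_1 = 7 − 6 = 1, and the invariant factors of ∂_1 are all 1, so H_0 = Z.
  H_1: rank ker ∂_1 − rank ∂_2 = (18 − 6) − 12 = 0, and ∂_2 has invariant factor 2 > 1, so H_1 = Z/2.
  H_2: rank ker ∂_2 − rank ∂_3 = (12 − 12) − 0 = 0, and there is no ∂_3, so H_2 = 0.

H_0 ≅ Z,  H_1 ≅ Z/2,  H_2 = 0.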